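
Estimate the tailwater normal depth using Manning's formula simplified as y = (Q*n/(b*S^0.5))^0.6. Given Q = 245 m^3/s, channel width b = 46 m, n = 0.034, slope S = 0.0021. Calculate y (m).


y = (245 * 0.034 / (46 * 0.0021^0.5))^0.6 = 2.2807 m


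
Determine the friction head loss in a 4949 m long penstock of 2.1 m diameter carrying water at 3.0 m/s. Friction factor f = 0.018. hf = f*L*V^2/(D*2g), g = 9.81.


hf = 0.018 * 4949 * 3.0^2 / (2.1 * 2 * 9.81) = 19.4587 m


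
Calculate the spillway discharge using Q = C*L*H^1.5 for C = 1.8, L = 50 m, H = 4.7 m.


Q = 1.8 * 50 * 4.7^1.5 = 917.0421 m^3/s


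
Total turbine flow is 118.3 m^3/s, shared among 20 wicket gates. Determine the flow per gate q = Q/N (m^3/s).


q = 118.3 / 20 = 5.9150 m^3/s


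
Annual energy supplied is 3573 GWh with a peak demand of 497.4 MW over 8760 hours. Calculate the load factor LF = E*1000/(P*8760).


LF = 3573 * 1000 / (497.4 * 8760) = 0.8200


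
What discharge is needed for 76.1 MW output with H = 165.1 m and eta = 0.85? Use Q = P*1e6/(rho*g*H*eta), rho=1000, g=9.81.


Q = 76.1 * 1e6 / (1000 * 9.81 * 165.1 * 0.85) = 55.2777 m^3/s


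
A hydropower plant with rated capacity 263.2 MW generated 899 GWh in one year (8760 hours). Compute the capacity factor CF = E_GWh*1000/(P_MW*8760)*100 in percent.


CF = 899 * 1000 / (263.2 * 8760) * 100 = 38.9915 %


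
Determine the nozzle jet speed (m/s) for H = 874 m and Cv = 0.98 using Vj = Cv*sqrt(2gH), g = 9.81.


Vj = 0.98 * sqrt(2*9.81*874) = 128.3309 m/s


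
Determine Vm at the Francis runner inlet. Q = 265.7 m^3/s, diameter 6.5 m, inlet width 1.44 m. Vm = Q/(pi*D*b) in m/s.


Vm = 265.7 / (pi * 6.5 * 1.44) = 9.0358 m/s


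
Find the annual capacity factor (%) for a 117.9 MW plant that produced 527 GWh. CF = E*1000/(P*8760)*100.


CF = 527 * 1000 / (117.9 * 8760) * 100 = 51.0261 %


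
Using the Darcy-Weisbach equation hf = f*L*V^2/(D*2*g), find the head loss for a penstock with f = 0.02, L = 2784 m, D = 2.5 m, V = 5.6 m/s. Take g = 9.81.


hf = 0.02 * 2784 * 5.6^2 / (2.5 * 2 * 9.81) = 35.5989 m


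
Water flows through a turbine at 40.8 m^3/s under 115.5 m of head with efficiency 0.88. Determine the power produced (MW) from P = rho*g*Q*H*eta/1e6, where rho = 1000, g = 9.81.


P = 1000 * 9.81 * 40.8 * 115.5 * 0.88 / 1e6 = 40.6812 MW


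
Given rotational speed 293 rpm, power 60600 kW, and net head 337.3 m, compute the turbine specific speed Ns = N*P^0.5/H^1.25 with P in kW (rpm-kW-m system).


Ns = 293 * 60600^0.5 / 337.3^1.25 = 49.8980


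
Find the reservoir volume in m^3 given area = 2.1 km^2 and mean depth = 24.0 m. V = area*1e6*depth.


V = 2.1 * 1e6 * 24.0 = 5.0400e+07 m^3


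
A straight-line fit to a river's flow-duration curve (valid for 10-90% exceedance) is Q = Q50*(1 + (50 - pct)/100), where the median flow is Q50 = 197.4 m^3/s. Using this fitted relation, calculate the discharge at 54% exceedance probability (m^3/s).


Q = 197.4 * (1 + (50 - 54)/100) = 189.5040 m^3/s


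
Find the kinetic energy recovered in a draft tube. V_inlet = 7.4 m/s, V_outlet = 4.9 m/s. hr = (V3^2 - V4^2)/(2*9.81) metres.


hr = (7.4^2 - 4.9^2) / (2*9.81) = 1.5673 m


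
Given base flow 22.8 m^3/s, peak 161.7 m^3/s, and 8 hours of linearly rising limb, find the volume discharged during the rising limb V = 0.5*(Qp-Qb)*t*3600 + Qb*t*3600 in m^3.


V = 0.5*(161.7 - 22.8)*8*3600 + 22.8*8*3600 = 2.6568e+06 m^3


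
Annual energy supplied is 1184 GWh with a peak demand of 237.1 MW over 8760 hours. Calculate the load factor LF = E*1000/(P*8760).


LF = 1184 * 1000 / (237.1 * 8760) = 0.5701


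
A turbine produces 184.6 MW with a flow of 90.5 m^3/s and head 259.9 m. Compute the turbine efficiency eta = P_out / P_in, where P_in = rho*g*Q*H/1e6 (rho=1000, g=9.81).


P_in = 1000 * 9.81 * 90.5 * 259.9 / 1e6 = 230.7405 MW
eta = 184.6 / 230.7405 = 0.8000


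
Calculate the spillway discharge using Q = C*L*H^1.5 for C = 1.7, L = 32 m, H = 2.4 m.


Q = 1.7 * 32 * 2.4^1.5 = 202.2627 m^3/s


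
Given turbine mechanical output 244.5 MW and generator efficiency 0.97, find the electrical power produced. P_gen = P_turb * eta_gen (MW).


P_gen = 244.5 * 0.97 = 237.1650 MW


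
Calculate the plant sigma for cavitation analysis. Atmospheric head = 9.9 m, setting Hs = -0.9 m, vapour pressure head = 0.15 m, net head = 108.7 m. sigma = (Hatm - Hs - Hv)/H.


sigma = (9.9 - (-0.9) - 0.15) / 108.7 = 0.0980


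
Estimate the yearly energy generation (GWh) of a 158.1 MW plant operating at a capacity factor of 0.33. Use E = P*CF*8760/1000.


E = 158.1 * 0.33 * 8760 / 1000 = 457.0355 GWh


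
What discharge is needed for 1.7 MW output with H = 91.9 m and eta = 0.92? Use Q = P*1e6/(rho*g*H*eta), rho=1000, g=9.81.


Q = 1.7 * 1e6 / (1000 * 9.81 * 91.9 * 0.92) = 2.0496 m^3/s


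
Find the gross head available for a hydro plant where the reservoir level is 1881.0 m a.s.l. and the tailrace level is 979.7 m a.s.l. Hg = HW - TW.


Hg = 1881.0 - 979.7 = 901.3000 m


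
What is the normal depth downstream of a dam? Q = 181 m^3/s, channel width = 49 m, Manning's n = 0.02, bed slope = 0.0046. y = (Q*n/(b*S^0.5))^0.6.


y = (181 * 0.02 / (49 * 0.0046^0.5))^0.6 = 1.0526 m


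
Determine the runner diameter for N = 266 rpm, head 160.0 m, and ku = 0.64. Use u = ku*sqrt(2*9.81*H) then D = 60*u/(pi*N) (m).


u = 0.64 * sqrt(2*9.81*160.0) = 35.8583 m/s
D = 60 * 35.8583 / (pi * 266) = 2.5746 m


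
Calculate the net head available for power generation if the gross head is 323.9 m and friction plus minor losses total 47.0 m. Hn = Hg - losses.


Hn = 323.9 - 47.0 = 276.9000 m


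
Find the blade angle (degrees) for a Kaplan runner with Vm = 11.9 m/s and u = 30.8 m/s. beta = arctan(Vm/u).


beta = arctan(11.9 / 30.8) = 21.1247 degrees


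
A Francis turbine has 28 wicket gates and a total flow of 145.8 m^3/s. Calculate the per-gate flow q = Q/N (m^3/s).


q = 145.8 / 28 = 5.2071 m^3/s


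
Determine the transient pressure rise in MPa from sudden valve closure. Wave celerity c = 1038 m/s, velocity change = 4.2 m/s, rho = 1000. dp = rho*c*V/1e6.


dp = 1000 * 1038 * 4.2 / 1e6 = 4.3596 MPa


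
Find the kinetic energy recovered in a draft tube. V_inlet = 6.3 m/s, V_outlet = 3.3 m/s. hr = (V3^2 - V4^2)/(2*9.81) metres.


hr = (6.3^2 - 3.3^2) / (2*9.81) = 1.4679 m


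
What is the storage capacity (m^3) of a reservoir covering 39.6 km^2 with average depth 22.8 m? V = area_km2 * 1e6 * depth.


V = 39.6 * 1e6 * 22.8 = 9.0288e+08 m^3


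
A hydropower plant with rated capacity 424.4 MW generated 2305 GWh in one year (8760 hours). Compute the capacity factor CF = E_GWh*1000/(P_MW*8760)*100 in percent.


CF = 2305 * 1000 / (424.4 * 8760) * 100 = 62.0000 %


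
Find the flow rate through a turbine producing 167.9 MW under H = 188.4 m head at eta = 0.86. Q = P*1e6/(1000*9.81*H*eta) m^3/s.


Q = 167.9 * 1e6 / (1000 * 9.81 * 188.4 * 0.86) = 105.6337 m^3/s


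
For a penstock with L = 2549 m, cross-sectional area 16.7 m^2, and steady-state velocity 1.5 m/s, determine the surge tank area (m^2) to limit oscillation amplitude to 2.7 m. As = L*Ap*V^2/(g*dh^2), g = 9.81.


As = 2549 * 16.7 * 1.5^2 / (9.81 * 2.7^2) = 1339.2828 m^2


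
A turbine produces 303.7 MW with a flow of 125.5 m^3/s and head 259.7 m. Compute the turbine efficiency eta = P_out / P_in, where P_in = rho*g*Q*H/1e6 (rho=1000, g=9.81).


P_in = 1000 * 9.81 * 125.5 * 259.7 / 1e6 = 319.7310 MW
eta = 303.7 / 319.7310 = 0.9499


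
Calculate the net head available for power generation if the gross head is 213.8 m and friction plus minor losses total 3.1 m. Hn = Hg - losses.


Hn = 213.8 - 3.1 = 210.7000 m


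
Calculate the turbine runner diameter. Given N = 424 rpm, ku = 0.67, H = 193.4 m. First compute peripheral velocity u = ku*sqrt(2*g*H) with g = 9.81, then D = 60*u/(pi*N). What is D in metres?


u = 0.67 * sqrt(2*9.81*193.4) = 41.2717 m/s
D = 60 * 41.2717 / (pi * 424) = 1.8590 m


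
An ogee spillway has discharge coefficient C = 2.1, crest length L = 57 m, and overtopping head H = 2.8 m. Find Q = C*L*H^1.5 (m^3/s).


Q = 2.1 * 57 * 2.8^1.5 = 560.8299 m^3/s


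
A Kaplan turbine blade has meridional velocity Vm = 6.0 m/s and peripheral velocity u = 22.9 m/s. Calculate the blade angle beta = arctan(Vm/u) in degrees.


beta = arctan(6.0 / 22.9) = 14.6820 degrees


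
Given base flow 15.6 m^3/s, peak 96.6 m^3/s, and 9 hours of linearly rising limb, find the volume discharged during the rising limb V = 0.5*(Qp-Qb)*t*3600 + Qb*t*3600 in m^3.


V = 0.5*(96.6 - 15.6)*9*3600 + 15.6*9*3600 = 1.8176e+06 m^3


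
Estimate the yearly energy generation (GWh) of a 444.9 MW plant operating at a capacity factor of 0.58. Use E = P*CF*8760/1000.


E = 444.9 * 0.58 * 8760 / 1000 = 2260.4479 GWh


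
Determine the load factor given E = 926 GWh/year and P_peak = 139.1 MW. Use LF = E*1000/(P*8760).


LF = 926 * 1000 / (139.1 * 8760) = 0.7599


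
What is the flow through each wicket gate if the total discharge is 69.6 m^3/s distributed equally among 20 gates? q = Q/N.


q = 69.6 / 20 = 3.4800 m^3/s


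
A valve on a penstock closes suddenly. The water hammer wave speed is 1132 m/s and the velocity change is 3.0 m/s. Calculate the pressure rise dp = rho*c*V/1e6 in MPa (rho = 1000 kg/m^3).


dp = 1000 * 1132 * 3.0 / 1e6 = 3.3960 MPa


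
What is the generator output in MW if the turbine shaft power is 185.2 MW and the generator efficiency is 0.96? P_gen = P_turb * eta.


P_gen = 185.2 * 0.96 = 177.7920 MW


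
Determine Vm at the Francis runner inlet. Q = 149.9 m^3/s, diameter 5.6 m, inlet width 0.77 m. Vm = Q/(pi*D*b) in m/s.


Vm = 149.9 / (pi * 5.6 * 0.77) = 11.0656 m/s


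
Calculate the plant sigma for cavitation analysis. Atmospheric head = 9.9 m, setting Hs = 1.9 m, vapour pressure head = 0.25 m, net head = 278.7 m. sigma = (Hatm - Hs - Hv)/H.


sigma = (9.9 - 1.9 - 0.25) / 278.7 = 0.0278


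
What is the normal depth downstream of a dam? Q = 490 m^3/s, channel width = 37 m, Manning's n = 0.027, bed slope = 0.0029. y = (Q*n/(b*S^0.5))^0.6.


y = (490 * 0.027 / (37 * 0.0029^0.5))^0.6 = 3.1138 m


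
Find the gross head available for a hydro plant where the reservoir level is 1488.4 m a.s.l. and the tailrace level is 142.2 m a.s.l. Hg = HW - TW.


Hg = 1488.4 - 142.2 = 1346.2000 m


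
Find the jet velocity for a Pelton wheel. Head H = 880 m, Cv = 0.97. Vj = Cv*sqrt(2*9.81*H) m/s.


Vj = 0.97 * sqrt(2*9.81*880) = 127.4567 m/s


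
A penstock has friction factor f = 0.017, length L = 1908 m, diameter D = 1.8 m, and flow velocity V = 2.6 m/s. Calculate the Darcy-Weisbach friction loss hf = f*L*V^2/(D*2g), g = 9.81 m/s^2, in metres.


hf = 0.017 * 1908 * 2.6^2 / (1.8 * 2 * 9.81) = 6.2087 m


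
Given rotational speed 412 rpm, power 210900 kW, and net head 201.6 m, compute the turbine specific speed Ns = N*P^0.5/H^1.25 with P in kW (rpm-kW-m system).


Ns = 412 * 210900^0.5 / 201.6^1.25 = 249.0705


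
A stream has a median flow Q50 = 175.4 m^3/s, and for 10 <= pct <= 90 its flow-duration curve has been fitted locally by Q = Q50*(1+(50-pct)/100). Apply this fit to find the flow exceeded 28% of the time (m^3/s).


Q = 175.4 * (1 + (50 - 28)/100) = 213.9880 m^3/s


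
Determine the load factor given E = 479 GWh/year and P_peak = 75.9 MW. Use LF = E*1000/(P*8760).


LF = 479 * 1000 / (75.9 * 8760) = 0.7204


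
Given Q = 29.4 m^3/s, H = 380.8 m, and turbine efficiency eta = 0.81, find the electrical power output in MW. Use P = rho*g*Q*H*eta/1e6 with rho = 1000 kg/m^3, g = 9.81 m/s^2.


P = 1000 * 9.81 * 29.4 * 380.8 * 0.81 / 1e6 = 88.9607 MW


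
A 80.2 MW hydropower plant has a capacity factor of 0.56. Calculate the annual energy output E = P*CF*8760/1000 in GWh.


E = 80.2 * 0.56 * 8760 / 1000 = 393.4291 GWh


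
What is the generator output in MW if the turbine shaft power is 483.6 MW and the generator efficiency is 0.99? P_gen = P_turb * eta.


P_gen = 483.6 * 0.99 = 478.7640 MW


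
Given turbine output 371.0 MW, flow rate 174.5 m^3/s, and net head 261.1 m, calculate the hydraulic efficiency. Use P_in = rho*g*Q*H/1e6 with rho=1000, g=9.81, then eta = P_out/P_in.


P_in = 1000 * 9.81 * 174.5 * 261.1 / 1e6 = 446.9627 MW
eta = 371.0 / 446.9627 = 0.8300


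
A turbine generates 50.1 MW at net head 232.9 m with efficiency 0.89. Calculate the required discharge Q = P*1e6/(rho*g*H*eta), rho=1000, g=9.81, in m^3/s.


Q = 50.1 * 1e6 / (1000 * 9.81 * 232.9 * 0.89) = 24.6382 m^3/s


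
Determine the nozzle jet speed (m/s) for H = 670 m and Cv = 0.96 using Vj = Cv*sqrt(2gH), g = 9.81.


Vj = 0.96 * sqrt(2*9.81*670) = 110.0673 m/s


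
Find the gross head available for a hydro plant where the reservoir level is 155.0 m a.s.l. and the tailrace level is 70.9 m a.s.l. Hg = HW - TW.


Hg = 155.0 - 70.9 = 84.1000 m


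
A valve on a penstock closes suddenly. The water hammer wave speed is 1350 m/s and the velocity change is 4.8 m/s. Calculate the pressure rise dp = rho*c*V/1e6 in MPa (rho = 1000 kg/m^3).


dp = 1000 * 1350 * 4.8 / 1e6 = 6.4800 MPa


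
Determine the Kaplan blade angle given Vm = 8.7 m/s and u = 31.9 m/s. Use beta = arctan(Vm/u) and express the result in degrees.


beta = arctan(8.7 / 31.9) = 15.2551 degrees


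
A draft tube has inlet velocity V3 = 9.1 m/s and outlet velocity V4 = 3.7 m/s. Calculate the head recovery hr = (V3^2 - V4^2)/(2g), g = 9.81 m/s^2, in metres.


hr = (9.1^2 - 3.7^2) / (2*9.81) = 3.5229 m


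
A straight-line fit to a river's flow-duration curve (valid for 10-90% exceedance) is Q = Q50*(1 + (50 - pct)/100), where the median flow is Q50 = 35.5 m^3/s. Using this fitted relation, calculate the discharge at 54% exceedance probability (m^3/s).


Q = 35.5 * (1 + (50 - 54)/100) = 34.0800 m^3/s


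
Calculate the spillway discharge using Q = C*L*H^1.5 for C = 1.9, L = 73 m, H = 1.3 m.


Q = 1.9 * 73 * 1.3^1.5 = 205.5850 m^3/s


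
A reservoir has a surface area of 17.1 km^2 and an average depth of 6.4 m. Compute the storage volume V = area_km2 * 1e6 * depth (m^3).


V = 17.1 * 1e6 * 6.4 = 1.0944e+08 m^3


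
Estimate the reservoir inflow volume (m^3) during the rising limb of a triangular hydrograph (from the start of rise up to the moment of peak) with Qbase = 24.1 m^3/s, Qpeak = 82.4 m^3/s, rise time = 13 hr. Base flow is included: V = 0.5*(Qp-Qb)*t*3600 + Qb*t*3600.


V = 0.5*(82.4 - 24.1)*13*3600 + 24.1*13*3600 = 2.4921e+06 m^3


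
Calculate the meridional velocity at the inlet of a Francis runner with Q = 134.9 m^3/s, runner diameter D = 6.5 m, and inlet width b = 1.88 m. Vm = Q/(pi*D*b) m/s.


Vm = 134.9 / (pi * 6.5 * 1.88) = 3.5139 m/s


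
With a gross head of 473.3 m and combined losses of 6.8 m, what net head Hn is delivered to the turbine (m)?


Hn = 473.3 - 6.8 = 466.5000 m


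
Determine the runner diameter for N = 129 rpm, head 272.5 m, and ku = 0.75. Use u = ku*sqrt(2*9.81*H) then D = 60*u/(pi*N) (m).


u = 0.75 * sqrt(2*9.81*272.5) = 54.8396 m/s
D = 60 * 54.8396 / (pi * 129) = 8.1191 m


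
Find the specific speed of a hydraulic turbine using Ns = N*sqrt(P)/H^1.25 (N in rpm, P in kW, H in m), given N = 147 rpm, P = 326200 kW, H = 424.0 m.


Ns = 147 * 326200^0.5 / 424.0^1.25 = 43.6367


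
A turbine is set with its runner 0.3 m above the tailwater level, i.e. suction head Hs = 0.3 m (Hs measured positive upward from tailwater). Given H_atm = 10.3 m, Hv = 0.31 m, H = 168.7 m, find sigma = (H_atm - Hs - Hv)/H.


sigma = (10.3 - 0.3 - 0.31) / 168.7 = 0.0574


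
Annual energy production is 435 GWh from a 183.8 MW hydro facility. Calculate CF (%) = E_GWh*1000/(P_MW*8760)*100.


CF = 435 * 1000 / (183.8 * 8760) * 100 = 27.0172 %


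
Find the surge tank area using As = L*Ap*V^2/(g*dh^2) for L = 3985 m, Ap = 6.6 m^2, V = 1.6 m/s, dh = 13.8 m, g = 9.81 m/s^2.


As = 3985 * 6.6 * 1.6^2 / (9.81 * 13.8^2) = 36.0400 m^2


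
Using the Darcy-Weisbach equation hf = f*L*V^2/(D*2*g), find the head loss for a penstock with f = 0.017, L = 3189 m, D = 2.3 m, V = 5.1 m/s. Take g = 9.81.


hf = 0.017 * 3189 * 5.1^2 / (2.3 * 2 * 9.81) = 31.2476 m


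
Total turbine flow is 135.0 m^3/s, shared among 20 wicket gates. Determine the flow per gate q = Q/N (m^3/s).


q = 135.0 / 20 = 6.7500 m^3/s


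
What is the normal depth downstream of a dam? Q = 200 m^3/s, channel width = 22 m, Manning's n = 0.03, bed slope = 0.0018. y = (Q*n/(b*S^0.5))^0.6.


y = (200 * 0.03 / (22 * 0.0018^0.5))^0.6 = 3.0539 m


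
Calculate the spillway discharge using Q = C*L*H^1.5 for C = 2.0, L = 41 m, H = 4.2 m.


Q = 2.0 * 41 * 4.2^1.5 = 705.8100 m^3/s


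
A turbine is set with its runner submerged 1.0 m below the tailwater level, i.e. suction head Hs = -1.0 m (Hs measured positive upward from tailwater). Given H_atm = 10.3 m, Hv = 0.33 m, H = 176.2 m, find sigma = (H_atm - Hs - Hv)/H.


sigma = (10.3 - (-1.0) - 0.33) / 176.2 = 0.0623


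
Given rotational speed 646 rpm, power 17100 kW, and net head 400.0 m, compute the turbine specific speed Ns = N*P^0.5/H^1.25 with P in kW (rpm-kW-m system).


Ns = 646 * 17100^0.5 / 400.0^1.25 = 47.2232


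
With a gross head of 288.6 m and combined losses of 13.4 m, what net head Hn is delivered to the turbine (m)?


Hn = 288.6 - 13.4 = 275.2000 m


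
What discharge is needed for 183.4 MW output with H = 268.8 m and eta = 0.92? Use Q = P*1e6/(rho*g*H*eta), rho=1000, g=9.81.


Q = 183.4 * 1e6 / (1000 * 9.81 * 268.8 * 0.92) = 75.5985 m^3/s


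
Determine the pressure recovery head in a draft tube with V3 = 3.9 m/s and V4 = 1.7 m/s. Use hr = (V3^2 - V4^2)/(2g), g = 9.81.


hr = (3.9^2 - 1.7^2) / (2*9.81) = 0.6279 m


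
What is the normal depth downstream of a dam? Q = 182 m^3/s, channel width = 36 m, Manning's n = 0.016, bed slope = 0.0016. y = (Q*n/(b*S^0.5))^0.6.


y = (182 * 0.016 / (36 * 0.0016^0.5))^0.6 = 1.5258 m


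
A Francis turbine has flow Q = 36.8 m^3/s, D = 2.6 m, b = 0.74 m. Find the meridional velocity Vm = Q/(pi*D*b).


Vm = 36.8 / (pi * 2.6 * 0.74) = 6.0883 m/s


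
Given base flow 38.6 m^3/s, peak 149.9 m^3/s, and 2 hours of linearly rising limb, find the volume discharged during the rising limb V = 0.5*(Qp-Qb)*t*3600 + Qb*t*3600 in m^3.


V = 0.5*(149.9 - 38.6)*2*3600 + 38.6*2*3600 = 678600.0000 m^3


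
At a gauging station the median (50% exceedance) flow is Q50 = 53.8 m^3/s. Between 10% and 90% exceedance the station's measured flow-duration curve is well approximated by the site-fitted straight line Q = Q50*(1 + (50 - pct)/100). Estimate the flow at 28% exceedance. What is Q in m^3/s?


Q = 53.8 * (1 + (50 - 28)/100) = 65.6360 m^3/s


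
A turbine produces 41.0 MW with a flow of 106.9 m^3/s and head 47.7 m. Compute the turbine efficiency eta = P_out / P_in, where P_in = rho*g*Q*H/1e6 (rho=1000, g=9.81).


P_in = 1000 * 9.81 * 106.9 * 47.7 / 1e6 = 50.0225 MW
eta = 41.0 / 50.0225 = 0.8196


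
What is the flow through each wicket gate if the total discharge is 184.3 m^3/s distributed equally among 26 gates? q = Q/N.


q = 184.3 / 26 = 7.0885 m^3/s


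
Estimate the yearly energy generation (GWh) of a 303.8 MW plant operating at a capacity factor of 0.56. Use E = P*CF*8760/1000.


E = 303.8 * 0.56 * 8760 / 1000 = 1490.3213 GWh


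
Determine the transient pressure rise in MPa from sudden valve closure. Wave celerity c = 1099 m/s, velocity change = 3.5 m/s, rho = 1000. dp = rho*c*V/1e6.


dp = 1000 * 1099 * 3.5 / 1e6 = 3.8465 MPa


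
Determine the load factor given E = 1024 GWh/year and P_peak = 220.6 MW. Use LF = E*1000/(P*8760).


LF = 1024 * 1000 / (220.6 * 8760) = 0.5299


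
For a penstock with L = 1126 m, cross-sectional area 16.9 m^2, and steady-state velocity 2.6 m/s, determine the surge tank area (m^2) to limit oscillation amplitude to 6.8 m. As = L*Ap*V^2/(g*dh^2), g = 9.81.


As = 1126 * 16.9 * 2.6^2 / (9.81 * 6.8^2) = 283.5861 m^2


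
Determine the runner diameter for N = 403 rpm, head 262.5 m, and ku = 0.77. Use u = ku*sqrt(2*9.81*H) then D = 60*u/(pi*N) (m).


u = 0.77 * sqrt(2*9.81*262.5) = 55.2592 m/s
D = 60 * 55.2592 / (pi * 403) = 2.6188 m


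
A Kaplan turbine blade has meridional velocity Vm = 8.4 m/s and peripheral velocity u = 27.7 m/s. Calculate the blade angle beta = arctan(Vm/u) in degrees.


beta = arctan(8.4 / 27.7) = 16.8699 degrees


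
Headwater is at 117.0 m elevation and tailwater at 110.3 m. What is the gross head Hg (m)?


Hg = 117.0 - 110.3 = 6.7000 m


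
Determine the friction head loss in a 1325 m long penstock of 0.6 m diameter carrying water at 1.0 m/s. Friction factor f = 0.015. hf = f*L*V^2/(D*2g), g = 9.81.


hf = 0.015 * 1325 * 1.0^2 / (0.6 * 2 * 9.81) = 1.6883 m


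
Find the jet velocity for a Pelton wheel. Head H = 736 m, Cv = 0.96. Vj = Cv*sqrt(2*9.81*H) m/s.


Vj = 0.96 * sqrt(2*9.81*736) = 115.3612 m/s


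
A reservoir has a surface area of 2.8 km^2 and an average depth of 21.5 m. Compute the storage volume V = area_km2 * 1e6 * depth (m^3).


V = 2.8 * 1e6 * 21.5 = 6.0200e+07 m^3


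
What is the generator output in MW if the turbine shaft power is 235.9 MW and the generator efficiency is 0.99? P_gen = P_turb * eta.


P_gen = 235.9 * 0.99 = 233.5410 MW


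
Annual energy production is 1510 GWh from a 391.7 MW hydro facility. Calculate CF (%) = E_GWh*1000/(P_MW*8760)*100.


CF = 1510 * 1000 / (391.7 * 8760) * 100 = 44.0067 %


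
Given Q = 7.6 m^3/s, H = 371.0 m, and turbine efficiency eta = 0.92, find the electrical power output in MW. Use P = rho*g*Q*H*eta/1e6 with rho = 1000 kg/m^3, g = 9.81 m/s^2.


P = 1000 * 9.81 * 7.6 * 371.0 * 0.92 / 1e6 = 25.4475 MW


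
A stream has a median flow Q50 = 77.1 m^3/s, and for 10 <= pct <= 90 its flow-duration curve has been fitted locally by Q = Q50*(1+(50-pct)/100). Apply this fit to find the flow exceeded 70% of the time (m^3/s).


Q = 77.1 * (1 + (50 - 70)/100) = 61.6800 m^3/s


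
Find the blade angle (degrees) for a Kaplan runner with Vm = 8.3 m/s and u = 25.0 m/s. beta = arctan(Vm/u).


beta = arctan(8.3 / 25.0) = 18.3662 degrees


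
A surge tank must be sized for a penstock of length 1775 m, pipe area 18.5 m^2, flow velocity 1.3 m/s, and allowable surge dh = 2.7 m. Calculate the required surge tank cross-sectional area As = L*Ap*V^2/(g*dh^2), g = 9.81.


As = 1775 * 18.5 * 1.3^2 / (9.81 * 2.7^2) = 775.9974 m^2


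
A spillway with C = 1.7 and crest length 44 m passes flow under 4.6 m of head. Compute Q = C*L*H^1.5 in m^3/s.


Q = 1.7 * 44 * 4.6^1.5 = 737.9694 m^3/s


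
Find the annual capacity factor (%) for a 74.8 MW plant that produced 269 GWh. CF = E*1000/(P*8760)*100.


CF = 269 * 1000 / (74.8 * 8760) * 100 = 41.0532 %


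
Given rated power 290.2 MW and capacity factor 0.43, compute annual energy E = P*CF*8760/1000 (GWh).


E = 290.2 * 0.43 * 8760 / 1000 = 1093.1254 GWh


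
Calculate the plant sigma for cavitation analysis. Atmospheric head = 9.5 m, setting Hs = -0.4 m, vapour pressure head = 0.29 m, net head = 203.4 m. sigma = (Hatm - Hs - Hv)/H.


sigma = (9.5 - (-0.4) - 0.29) / 203.4 = 0.0472


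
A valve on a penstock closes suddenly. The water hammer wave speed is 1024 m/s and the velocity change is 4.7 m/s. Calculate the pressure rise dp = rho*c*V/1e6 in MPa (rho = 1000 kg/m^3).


dp = 1000 * 1024 * 4.7 / 1e6 = 4.8128 MPa


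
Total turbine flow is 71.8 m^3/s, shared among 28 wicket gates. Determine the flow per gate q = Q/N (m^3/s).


q = 71.8 / 28 = 2.5643 m^3/s


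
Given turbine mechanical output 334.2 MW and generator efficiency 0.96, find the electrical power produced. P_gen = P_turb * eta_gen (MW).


P_gen = 334.2 * 0.96 = 320.8320 MW


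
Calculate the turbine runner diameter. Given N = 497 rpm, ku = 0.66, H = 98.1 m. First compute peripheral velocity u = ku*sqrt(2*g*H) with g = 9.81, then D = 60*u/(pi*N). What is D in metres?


u = 0.66 * sqrt(2*9.81*98.1) = 28.9553 m/s
D = 60 * 28.9553 / (pi * 497) = 1.1127 m


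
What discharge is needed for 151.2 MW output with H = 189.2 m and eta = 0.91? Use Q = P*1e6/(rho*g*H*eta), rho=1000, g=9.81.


Q = 151.2 * 1e6 / (1000 * 9.81 * 189.2 * 0.91) = 89.5200 m^3/s


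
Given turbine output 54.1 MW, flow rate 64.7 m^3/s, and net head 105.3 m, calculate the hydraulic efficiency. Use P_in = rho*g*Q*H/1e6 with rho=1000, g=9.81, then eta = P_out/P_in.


P_in = 1000 * 9.81 * 64.7 * 105.3 / 1e6 = 66.8346 MW
eta = 54.1 / 66.8346 = 0.8095


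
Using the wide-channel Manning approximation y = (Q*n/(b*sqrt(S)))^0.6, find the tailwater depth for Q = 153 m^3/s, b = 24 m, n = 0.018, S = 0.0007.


y = (153 * 0.018 / (24 * 0.0007^0.5))^0.6 = 2.4117 m


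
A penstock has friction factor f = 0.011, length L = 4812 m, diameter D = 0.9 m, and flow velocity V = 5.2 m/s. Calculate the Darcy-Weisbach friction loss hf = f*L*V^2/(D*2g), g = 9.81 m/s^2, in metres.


hf = 0.011 * 4812 * 5.2^2 / (0.9 * 2 * 9.81) = 81.0557 m


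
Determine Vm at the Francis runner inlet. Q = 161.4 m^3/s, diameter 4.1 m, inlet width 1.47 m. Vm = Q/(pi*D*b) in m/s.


Vm = 161.4 / (pi * 4.1 * 1.47) = 8.5242 m/s


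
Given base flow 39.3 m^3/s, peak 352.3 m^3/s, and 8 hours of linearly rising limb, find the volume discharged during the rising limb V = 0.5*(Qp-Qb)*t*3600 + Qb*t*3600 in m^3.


V = 0.5*(352.3 - 39.3)*8*3600 + 39.3*8*3600 = 5.6390e+06 m^3


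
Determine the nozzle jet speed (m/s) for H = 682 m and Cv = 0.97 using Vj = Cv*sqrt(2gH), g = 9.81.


Vj = 0.97 * sqrt(2*9.81*682) = 112.2053 m/s


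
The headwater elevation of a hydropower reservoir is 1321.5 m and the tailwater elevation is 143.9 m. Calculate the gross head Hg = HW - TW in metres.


Hg = 1321.5 - 143.9 = 1177.6000 m


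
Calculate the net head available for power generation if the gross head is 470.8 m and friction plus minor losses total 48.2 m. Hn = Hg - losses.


Hn = 470.8 - 48.2 = 422.6000 m


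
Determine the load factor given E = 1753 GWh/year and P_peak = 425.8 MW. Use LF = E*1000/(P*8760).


LF = 1753 * 1000 / (425.8 * 8760) = 0.4700


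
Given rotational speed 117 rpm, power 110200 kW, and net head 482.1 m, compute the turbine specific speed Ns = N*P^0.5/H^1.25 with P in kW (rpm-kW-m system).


Ns = 117 * 110200^0.5 / 482.1^1.25 = 17.1931


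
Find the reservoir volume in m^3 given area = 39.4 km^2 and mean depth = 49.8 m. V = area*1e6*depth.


V = 39.4 * 1e6 * 49.8 = 1.9621e+09 m^3


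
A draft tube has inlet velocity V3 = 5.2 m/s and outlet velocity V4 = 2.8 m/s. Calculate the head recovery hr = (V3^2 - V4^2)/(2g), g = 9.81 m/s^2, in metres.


hr = (5.2^2 - 2.8^2) / (2*9.81) = 0.9786 m


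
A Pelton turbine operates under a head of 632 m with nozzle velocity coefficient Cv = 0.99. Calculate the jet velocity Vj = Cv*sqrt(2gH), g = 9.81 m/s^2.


Vj = 0.99 * sqrt(2*9.81*632) = 110.2410 m/s


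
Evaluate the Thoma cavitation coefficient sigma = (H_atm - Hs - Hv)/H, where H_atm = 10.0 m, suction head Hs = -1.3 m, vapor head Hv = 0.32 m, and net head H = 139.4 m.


sigma = (10.0 - (-1.3) - 0.32) / 139.4 = 0.0788


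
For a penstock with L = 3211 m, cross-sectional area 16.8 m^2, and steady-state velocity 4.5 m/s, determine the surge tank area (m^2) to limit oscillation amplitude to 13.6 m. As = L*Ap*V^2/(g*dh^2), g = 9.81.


As = 3211 * 16.8 * 4.5^2 / (9.81 * 13.6^2) = 602.0434 m^2


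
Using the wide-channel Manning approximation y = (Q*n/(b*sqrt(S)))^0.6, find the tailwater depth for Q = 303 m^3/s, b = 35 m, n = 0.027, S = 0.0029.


y = (303 * 0.027 / (35 * 0.0029^0.5))^0.6 = 2.4128 m


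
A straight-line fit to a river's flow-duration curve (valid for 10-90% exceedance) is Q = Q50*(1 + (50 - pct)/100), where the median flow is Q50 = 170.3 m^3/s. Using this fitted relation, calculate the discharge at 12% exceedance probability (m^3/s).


Q = 170.3 * (1 + (50 - 12)/100) = 235.0140 m^3/s


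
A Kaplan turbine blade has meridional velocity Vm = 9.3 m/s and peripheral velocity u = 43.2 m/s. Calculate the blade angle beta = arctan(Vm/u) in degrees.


beta = arctan(9.3 / 43.2) = 12.1491 degrees


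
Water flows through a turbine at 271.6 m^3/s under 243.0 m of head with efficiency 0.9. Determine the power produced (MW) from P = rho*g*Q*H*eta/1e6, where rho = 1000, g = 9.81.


P = 1000 * 9.81 * 271.6 * 243.0 * 0.9 / 1e6 = 582.7034 MW


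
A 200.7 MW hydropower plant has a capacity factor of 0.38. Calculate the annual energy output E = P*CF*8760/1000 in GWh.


E = 200.7 * 0.38 * 8760 / 1000 = 668.0902 GWh


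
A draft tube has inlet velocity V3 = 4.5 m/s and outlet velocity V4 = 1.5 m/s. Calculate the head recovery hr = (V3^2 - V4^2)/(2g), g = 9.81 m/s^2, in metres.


hr = (4.5^2 - 1.5^2) / (2*9.81) = 0.9174 m


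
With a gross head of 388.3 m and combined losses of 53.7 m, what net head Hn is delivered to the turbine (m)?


Hn = 388.3 - 53.7 = 334.6000 m


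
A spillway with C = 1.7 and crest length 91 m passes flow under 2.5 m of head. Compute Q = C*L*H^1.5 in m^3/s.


Q = 1.7 * 91 * 2.5^1.5 = 611.5054 m^3/s


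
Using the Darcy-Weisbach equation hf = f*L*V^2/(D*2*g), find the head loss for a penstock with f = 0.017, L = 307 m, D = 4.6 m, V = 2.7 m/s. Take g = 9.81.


hf = 0.017 * 307 * 2.7^2 / (4.6 * 2 * 9.81) = 0.4216 m


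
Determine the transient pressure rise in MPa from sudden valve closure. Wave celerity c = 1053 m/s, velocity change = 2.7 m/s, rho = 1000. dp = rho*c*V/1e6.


dp = 1000 * 1053 * 2.7 / 1e6 = 2.8431 MPa


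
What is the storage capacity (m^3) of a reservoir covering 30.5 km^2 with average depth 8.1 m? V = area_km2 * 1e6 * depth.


V = 30.5 * 1e6 * 8.1 = 2.4705e+08 m^3


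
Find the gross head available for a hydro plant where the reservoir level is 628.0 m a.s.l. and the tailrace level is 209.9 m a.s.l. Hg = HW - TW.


Hg = 628.0 - 209.9 = 418.1000 m


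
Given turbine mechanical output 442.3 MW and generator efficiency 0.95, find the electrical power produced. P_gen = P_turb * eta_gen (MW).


P_gen = 442.3 * 0.95 = 420.1850 MW


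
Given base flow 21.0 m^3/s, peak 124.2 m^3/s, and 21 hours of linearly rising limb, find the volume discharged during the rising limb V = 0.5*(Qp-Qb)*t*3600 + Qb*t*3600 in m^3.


V = 0.5*(124.2 - 21.0)*21*3600 + 21.0*21*3600 = 5.4886e+06 m^3


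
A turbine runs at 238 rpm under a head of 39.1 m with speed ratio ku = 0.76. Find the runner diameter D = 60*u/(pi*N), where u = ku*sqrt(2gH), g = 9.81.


u = 0.76 * sqrt(2*9.81*39.1) = 21.0500 m/s
D = 60 * 21.0500 / (pi * 238) = 1.6892 m


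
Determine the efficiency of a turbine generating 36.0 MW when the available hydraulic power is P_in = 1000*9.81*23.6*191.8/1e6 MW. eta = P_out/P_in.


P_in = 1000 * 9.81 * 23.6 * 191.8 / 1e6 = 44.4048 MW
eta = 36.0 / 44.4048 = 0.8107


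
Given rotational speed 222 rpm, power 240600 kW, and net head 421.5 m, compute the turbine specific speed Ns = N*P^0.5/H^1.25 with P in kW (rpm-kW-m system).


Ns = 222 * 240600^0.5 / 421.5^1.25 = 57.0169


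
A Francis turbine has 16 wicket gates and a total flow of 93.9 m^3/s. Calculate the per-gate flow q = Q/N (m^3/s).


q = 93.9 / 16 = 5.8688 m^3/s


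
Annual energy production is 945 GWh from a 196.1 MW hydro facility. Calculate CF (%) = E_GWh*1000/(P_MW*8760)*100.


CF = 945 * 1000 / (196.1 * 8760) * 100 = 55.0111 %


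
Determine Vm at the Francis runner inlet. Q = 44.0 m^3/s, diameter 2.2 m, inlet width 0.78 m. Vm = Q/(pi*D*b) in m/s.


Vm = 44.0 / (pi * 2.2 * 0.78) = 8.1618 m/s


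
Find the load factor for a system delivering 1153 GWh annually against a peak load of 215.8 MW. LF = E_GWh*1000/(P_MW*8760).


LF = 1153 * 1000 / (215.8 * 8760) = 0.6099


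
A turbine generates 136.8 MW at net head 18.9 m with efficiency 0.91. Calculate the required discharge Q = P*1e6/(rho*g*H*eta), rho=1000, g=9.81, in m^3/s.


Q = 136.8 * 1e6 / (1000 * 9.81 * 18.9 * 0.91) = 810.8003 m^3/s


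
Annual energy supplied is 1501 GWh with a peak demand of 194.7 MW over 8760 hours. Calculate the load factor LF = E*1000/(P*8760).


LF = 1501 * 1000 / (194.7 * 8760) = 0.8801


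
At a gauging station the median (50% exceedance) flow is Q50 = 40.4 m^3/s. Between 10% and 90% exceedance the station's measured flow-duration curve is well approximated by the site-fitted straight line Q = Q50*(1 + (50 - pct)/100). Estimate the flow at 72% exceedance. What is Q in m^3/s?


Q = 40.4 * (1 + (50 - 72)/100) = 31.5120 m^3/s


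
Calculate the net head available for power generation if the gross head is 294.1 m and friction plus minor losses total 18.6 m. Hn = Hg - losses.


Hn = 294.1 - 18.6 = 275.5000 m


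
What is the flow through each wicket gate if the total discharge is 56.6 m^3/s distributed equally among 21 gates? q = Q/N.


q = 56.6 / 21 = 2.6952 m^3/s


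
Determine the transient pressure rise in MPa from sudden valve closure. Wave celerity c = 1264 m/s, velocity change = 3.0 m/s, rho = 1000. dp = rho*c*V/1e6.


dp = 1000 * 1264 * 3.0 / 1e6 = 3.7920 MPa


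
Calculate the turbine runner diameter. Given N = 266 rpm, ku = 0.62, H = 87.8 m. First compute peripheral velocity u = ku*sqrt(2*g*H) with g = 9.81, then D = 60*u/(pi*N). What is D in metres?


u = 0.62 * sqrt(2*9.81*87.8) = 25.7329 m/s
D = 60 * 25.7329 / (pi * 266) = 1.8476 m


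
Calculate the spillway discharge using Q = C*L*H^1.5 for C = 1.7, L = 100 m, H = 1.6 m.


Q = 1.7 * 100 * 1.6^1.5 = 344.0558 m^3/s


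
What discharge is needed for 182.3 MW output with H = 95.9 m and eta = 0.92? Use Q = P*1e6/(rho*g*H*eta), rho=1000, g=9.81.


Q = 182.3 * 1e6 / (1000 * 9.81 * 95.9 * 0.92) = 210.6256 m^3/s


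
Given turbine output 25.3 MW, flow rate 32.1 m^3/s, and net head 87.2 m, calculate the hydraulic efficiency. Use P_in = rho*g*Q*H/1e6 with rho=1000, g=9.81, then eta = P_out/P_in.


P_in = 1000 * 9.81 * 32.1 * 87.2 / 1e6 = 27.4594 MW
eta = 25.3 / 27.4594 = 0.9214


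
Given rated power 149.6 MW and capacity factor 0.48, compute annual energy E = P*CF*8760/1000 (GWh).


E = 149.6 * 0.48 * 8760 / 1000 = 629.0381 GWh


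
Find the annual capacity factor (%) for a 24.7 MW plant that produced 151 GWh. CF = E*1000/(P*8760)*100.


CF = 151 * 1000 / (24.7 * 8760) * 100 = 69.7872 %


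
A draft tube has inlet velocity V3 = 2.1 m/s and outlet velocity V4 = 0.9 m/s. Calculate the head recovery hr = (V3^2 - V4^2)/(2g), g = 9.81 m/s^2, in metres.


hr = (2.1^2 - 0.9^2) / (2*9.81) = 0.1835 m


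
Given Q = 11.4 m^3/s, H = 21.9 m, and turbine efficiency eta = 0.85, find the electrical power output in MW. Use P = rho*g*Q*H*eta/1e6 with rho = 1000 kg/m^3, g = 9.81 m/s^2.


P = 1000 * 9.81 * 11.4 * 21.9 * 0.85 / 1e6 = 2.0818 MW


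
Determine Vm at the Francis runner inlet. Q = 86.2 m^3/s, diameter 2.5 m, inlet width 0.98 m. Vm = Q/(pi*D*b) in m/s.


Vm = 86.2 / (pi * 2.5 * 0.98) = 11.1993 m/s


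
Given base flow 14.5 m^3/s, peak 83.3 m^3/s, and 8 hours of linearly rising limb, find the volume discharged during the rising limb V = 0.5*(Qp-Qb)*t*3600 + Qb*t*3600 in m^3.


V = 0.5*(83.3 - 14.5)*8*3600 + 14.5*8*3600 = 1.4083e+06 m^3


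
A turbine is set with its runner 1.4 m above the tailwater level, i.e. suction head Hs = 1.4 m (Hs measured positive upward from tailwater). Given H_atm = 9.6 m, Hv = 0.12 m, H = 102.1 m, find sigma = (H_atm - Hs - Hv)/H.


sigma = (9.6 - 1.4 - 0.12) / 102.1 = 0.0791


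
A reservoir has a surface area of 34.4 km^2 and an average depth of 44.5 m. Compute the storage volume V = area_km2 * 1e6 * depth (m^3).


V = 34.4 * 1e6 * 44.5 = 1.5308e+09 m^3


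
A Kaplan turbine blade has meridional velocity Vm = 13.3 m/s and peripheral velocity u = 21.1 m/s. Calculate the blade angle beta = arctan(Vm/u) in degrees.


beta = arctan(13.3 / 21.1) = 32.2245 degrees


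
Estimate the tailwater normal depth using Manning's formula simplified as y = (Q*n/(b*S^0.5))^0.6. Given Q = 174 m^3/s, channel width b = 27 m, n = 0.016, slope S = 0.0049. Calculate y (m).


y = (174 * 0.016 / (27 * 0.0049^0.5))^0.6 = 1.2616 m


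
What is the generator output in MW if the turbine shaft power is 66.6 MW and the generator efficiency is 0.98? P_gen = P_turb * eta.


P_gen = 66.6 * 0.98 = 65.2680 MW


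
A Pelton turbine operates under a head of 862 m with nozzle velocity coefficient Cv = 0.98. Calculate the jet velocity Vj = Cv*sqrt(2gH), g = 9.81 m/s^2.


Vj = 0.98 * sqrt(2*9.81*862) = 127.4469 m/s


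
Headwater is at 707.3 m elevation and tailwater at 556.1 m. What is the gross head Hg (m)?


Hg = 707.3 - 556.1 = 151.2000 m


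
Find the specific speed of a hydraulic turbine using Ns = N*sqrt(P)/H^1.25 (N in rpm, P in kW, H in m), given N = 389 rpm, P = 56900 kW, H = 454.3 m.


Ns = 389 * 56900^0.5 / 454.3^1.25 = 44.2412


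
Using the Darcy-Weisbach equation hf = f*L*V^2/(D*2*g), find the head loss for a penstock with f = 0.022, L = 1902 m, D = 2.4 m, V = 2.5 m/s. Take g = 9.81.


hf = 0.022 * 1902 * 2.5^2 / (2.4 * 2 * 9.81) = 5.5540 m


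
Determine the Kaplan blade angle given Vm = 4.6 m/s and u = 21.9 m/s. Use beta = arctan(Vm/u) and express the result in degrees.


beta = arctan(4.6 / 21.9) = 11.8623 degrees


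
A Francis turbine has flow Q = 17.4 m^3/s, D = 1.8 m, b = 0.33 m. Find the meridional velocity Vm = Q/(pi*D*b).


Vm = 17.4 / (pi * 1.8 * 0.33) = 9.3242 m/s


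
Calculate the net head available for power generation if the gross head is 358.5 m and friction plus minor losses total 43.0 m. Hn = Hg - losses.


Hn = 358.5 - 43.0 = 315.5000 m


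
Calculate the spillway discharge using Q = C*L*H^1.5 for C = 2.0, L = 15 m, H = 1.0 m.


Q = 2.0 * 15 * 1.0^1.5 = 30.0000 m^3/s


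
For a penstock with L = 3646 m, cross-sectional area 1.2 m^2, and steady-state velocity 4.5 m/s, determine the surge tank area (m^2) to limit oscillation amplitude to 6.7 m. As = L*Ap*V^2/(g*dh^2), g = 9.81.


As = 3646 * 1.2 * 4.5^2 / (9.81 * 6.7^2) = 201.1890 m^2


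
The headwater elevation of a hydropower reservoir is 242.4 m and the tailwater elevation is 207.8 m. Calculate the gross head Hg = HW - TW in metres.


Hg = 242.4 - 207.8 = 34.6000 m


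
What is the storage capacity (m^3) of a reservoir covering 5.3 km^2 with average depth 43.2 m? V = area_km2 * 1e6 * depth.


V = 5.3 * 1e6 * 43.2 = 2.2896e+08 m^3


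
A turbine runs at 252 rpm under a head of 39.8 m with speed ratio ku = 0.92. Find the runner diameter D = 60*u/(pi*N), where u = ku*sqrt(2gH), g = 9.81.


u = 0.92 * sqrt(2*9.81*39.8) = 25.7086 m/s
D = 60 * 25.7086 / (pi * 252) = 1.9484 m


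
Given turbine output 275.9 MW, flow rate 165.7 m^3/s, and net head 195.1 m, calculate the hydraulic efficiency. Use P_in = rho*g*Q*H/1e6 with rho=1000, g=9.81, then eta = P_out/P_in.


P_in = 1000 * 9.81 * 165.7 * 195.1 / 1e6 = 317.1384 MW
eta = 275.9 / 317.1384 = 0.8700


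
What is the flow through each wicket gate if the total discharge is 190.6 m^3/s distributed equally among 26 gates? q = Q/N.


q = 190.6 / 26 = 7.3308 m^3/s


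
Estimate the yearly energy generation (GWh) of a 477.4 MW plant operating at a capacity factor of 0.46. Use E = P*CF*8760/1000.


E = 477.4 * 0.46 * 8760 / 1000 = 1923.7310 GWh


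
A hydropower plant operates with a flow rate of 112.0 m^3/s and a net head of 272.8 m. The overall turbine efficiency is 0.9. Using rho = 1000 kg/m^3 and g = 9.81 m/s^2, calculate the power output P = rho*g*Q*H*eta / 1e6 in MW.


P = 1000 * 9.81 * 112.0 * 272.8 * 0.9 / 1e6 = 269.7577 MW
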